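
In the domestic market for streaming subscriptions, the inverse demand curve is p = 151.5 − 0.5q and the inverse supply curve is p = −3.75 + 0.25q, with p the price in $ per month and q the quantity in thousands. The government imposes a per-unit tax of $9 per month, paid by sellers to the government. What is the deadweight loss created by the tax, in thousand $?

Inverting to q(p) form: qd = 303 − 2p; qs = 4p + 15.
Before the tax: set 303 − 2p = 4p + 15 → p* = $48, q* = 207.
With the tax collected from sellers, supply shifts: qs = 4(p − 9) + 15.
Solving gives q = 195 with consumers paying $54 and sellers receiving $45 (the $9 wedge).
Quantity falls by |ΔQ| = |207 − 195| = 12.
DWL = ½ · t · |ΔQ| = ½ · 9 · 12 = $54.

Deadweight loss = $54 thousand.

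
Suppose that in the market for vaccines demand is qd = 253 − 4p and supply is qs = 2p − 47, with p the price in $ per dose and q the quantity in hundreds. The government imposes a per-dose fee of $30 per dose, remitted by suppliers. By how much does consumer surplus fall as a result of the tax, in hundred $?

Consumer surplus falls by $330 hundred.

Before the tax: set 253 − 4p = 2p − 47 → p* = $50, q* = 53.
With the tax collected from suppliers, supply shifts: qs = 2(p − 30) − 47.
New equilibrium: consumers pay $60, suppliers receive $30, q = 13. (Wedge: pb − ps = 30.)
ΔCS is the trapezoid between Q = 13 and Q = 53 of height $10: ½ · (53 + 13) · 10 = $330.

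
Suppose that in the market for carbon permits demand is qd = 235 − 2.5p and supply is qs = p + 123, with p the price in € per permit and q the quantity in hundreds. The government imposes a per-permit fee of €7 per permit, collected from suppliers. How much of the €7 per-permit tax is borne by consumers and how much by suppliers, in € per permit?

Consumers bear €2 per permit; suppliers bear €5 per permit.

Before the tax: set 235 − 2.5p = p + 123 → p* = €32, q* = 155.
With the tax collected from suppliers, supply shifts: qs = (p − 7) + 123.
Solving gives q = 150 with consumers paying €34 and suppliers receiving €27 (the €7 wedge).
Burden on consumers: €2; on suppliers: €5. (They sum to €7.)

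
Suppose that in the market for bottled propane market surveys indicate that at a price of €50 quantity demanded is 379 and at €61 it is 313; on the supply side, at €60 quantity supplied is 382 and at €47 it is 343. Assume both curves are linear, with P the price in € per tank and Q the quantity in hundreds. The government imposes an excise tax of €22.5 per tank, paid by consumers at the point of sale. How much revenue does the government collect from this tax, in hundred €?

Demand slope: (313 − 379)/(61 − 50) = -6, so Qd = 679 − 6P.
Supply slope: (343 − 382)/(47 − 60) = 3, so Qs = 3P + 202.
Before the tax: set 679 − 6P = 3P + 202 → P* = €53, Q* = 361.
With the tax collected from consumers, demand (in seller-price terms) shifts: Qd = 679 − 6(P + 22.5).
Solving gives Q = 316 with consumers paying €60.5 and sellers receiving €38 (the €22.5 wedge).
Revenue = t · Q = 22.5 · 316 = €7110.

Tax revenue = €7110 hundred.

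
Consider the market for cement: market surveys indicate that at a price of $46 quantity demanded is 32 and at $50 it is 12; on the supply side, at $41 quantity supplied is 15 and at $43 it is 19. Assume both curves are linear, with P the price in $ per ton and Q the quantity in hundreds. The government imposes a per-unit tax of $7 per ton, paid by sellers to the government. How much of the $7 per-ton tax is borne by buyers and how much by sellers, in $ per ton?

Buyers bear $2 per ton; sellers bear $5 per ton.

Demand slope: (12 − 32)/(50 − 46) = -5, so Qd = 262 − 5P.
Supply slope: (19 − 15)/(43 − 41) = 2, so Qs = 2P − 67.
Without the tax, 262 − 5P = 2P − 67 gives 7P = 329, so P* = $47 and Q* = 27.
With the tax collected from sellers, supply shifts: Qs = 2(P − 7) − 67.
Solving gives Q = 17 with buyers paying $49 and sellers receiving $42 (the $7 wedge).
Burden on buyers: $2; on sellers: $5. (They sum to $7.)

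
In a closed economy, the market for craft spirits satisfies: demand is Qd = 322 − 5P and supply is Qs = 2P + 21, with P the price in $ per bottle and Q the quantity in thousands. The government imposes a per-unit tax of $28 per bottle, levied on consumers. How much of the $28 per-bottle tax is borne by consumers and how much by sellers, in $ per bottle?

Consumers bear $8 per bottle; sellers bear $20 per bottle.

Before the tax: set 322 − 5P = 2P + 21 → P* = $43, Q* = 107.
With the tax collected from consumers, demand (in seller-price terms) shifts: Qd = 322 − 5(P + 28).
Solving gives Q = 67 with consumers paying $51 and sellers receiving $23 (the $28 wedge).
Burden on consumers: $8; on sellers: $20. (They sum to $28.)
The less price-elastic side of the market bears the larger share of a per-unit tax.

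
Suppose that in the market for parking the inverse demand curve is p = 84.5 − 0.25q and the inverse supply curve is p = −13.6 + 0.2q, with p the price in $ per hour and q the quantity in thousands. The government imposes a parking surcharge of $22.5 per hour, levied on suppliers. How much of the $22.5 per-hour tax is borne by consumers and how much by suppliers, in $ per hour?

Consumers bear $12.5 per hour; suppliers bear $10 per hour.

Inverting to q(p) form: qd = 338 − 4p; qs = 5p + 68.
Before the tax: set 338 − 4p = 5p + 68 → p* = $30, q* = 218.
With the tax collected from suppliers, supply shifts: qs = 5(p − 22.5) + 68.
Solving gives q = 168 with consumers paying $42.5 and suppliers receiving $20 (the $22.5 wedge).
Burden on consumers: $12.5; on suppliers: $10. (They sum to $22.5.)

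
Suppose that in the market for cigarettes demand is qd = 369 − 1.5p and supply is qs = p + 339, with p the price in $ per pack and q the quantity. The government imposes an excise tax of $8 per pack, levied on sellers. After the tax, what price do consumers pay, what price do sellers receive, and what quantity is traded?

Consumers pay $15.2; sellers receive $7.2; quantity = 346.2.

Without the tax, 369 − 1.5p = p + 339 gives 2.5p = 30, so p* = $12 and q* = 351.
With the tax collected from sellers, supply shifts: qs = (p − 8) + 339.
Solving gives q = 346.2 with consumers paying $15.2 and sellers receiving $7.2 (the $8 wedge).
The less price-elastic side of the market bears the larger share of a per-unit tax.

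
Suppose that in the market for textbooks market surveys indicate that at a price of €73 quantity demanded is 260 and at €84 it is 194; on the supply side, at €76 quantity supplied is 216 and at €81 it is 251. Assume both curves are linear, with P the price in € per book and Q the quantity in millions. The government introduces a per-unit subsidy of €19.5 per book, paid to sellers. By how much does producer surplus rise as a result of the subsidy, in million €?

Demand slope: (194 − 260)/(84 − 73) = -6, so Qd = 698 − 6P.
Supply slope: (251 − 216)/(81 − 76) = 7, so Qs = 7P − 316.
Without the subsidy, 698 − 6P = 7P − 316 gives 13P = 1014, so P* = €78 and Q* = 230.
With a per-unit subsidy paid to sellers, each receives P + 19.5 per unit sold, so supply becomes Qs = 7(P + 19.5) − 316.
Solving gives Q = 293 with buyers paying €67.5 and sellers receiving €87 (the €19.5 wedge).
ΔPS is the trapezoid between Q = 293 and Q = 230 of height €9: ½ · (230 + 293) · 9 = €2353.5.

Producer surplus rises by €2353.5 million.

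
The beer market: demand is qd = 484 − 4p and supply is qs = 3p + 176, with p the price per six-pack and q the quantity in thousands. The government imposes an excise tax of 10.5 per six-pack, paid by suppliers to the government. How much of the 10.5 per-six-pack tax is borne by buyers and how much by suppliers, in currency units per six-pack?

Before the tax: set 484 − 4p = 3p + 176 → p* = 44, q* = 308.
With the tax collected from suppliers, supply shifts: qs = 3(p − 10.5) + 176.
Solving gives q = 290 with buyers paying 48.5 and suppliers receiving 38 (the 10.5 wedge).
Burden on buyers: 4.5; on suppliers: 6. (They sum to 10.5.)
The less price-elastic side of the market bears the larger share of a per-unit tax.

Buyers bear 4.5 per six-pack; suppliers bear 6 per six-pack.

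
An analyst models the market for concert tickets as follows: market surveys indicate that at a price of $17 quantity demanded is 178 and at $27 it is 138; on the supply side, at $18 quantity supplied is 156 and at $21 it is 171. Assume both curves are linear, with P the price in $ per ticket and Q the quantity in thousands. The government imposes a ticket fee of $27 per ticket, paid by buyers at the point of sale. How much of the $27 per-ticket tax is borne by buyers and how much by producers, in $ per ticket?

Demand slope: (138 − 178)/(27 − 17) = -4, so Qd = 246 − 4P.
Supply slope: (171 − 156)/(21 − 18) = 5, so Qs = 5P + 66.
Before the tax: set 246 − 4P = 5P + 66 → P* = $20, Q* = 166.
With the tax collected from buyers, demand (in seller-price terms) shifts: Qd = 246 − 4(P + 27).
New equilibrium: buyers pay $35, producers receive $8, Q = 106. (Wedge: Pb − Ps = 27.)
Burden on buyers: $15; on producers: $12. (They sum to $27.)
The less price-elastic side of the market bears the larger share of a per-unit tax.

Buyers bear $15 per ticket; producers bear $12 per ticket.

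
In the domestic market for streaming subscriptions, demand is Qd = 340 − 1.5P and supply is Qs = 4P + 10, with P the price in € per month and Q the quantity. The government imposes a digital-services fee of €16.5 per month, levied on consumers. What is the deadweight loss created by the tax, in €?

Deadweight loss = €148.5.

Before the tax: set 340 − 1.5P = 4P + 10 → P* = €60, Q* = 250.
With the tax collected from consumers, demand (in seller-price terms) shifts: Qd = 340 − 1.5(P + 16.5).
Solving gives Q = 232 with consumers paying €72 and suppliers receiving €55.5 (the €16.5 wedge).
Quantity falls by |ΔQ| = |250 − 232| = 18.
DWL = ½ · t · |ΔQ| = ½ · 16.5 · 18 = €148.5.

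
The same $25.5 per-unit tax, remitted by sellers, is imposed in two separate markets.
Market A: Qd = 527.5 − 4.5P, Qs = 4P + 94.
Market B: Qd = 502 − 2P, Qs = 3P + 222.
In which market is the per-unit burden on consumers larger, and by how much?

Market A: pre-tax P* = $51, Q* = 298; post-tax Q = 244; per-unit burden on consumers = $12.
Market B: pre-tax P* = $56, Q* = 390; post-tax Q = 359.4; per-unit burden on consumers = $15.3.
Difference: $12 vs $15.3 → market B is larger by $3.3.

Market B, by $3.3.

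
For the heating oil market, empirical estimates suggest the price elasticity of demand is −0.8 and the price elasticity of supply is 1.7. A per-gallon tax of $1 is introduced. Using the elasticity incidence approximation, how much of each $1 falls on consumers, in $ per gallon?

Incidence ratio: consumers' share ≈ εs / (εs + |εd|) = 1.7 / (1.7 + 0.8) = 0.68.
So consumers bear ≈ 0.68 × $1 = $0.68; producers bear $0.32.

Consumers bear ≈ $0.68 per gallon.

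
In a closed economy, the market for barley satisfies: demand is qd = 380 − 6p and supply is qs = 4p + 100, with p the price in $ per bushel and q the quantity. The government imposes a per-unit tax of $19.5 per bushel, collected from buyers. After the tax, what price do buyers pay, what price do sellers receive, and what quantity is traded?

Before the tax: set 380 − 6p = 4p + 100 → p* = $28, q* = 212.
With the tax collected from buyers, demand (in seller-price terms) shifts: qd = 380 − 6(p + 19.5).
Solving gives q = 165.2 with buyers paying $35.8 and sellers receiving $16.3 (the $19.5 wedge).
The less price-elastic side of the market bears the larger share of a per-unit tax.

Buyers pay $35.8; sellers receive $16.3; quantity = 165.2.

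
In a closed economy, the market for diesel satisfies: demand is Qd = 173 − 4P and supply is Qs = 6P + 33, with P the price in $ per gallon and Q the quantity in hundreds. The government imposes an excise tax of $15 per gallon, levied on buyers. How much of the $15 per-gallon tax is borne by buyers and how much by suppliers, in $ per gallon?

Buyers bear $9 per gallon; suppliers bear $6 per gallon.

Without the tax, 173 − 4P = 6P + 33 gives 10P = 140, so P* = $14 and Q* = 117.
With the tax collected from buyers, demand (in seller-price terms) shifts: Qd = 173 − 4(P + 15).
New equilibrium: buyers pay $23, suppliers receive $8, Q = 81. (Wedge: Pb − Ps = 15.)
Burden on buyers: $9; on suppliers: $6. (They sum to $15.)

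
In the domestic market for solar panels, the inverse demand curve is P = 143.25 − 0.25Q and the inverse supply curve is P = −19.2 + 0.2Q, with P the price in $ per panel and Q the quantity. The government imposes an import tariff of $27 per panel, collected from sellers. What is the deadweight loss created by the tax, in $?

Deadweight loss = $810.

Rewrite in direct form: Qd = 573 − 4P and Qs = 5P + 96.
Before the tax: set 573 − 4P = 5P + 96 → P* = $53, Q* = 361.
With the tax collected from sellers, supply shifts: Qs = 5(P − 27) + 96.
Solving gives Q = 301 with consumers paying $68 and sellers receiving $41 (the $27 wedge).
Quantity falls by |ΔQ| = |361 − 301| = 60.
DWL = ½ · t · |ΔQ| = ½ · 27 · 60 = $810.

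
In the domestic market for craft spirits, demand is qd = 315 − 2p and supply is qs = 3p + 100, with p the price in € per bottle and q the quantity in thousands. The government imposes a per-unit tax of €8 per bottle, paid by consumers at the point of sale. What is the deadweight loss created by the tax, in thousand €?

Without the tax, 315 − 2p = 3p + 100 gives 5p = 215, so p* = €43 and q* = 229.
With the tax collected from consumers, demand (in seller-price terms) shifts: qd = 315 − 2(p + 8).
Solving gives q = 219.4 with consumers paying €47.8 and sellers receiving €39.8 (the €8 wedge).
Quantity falls by |ΔQ| = |229 − 219.4| = 9.6.
DWL = ½ · t · |ΔQ| = ½ · 8 · 9.6 = €38.4.

Deadweight loss = €38.4 thousand.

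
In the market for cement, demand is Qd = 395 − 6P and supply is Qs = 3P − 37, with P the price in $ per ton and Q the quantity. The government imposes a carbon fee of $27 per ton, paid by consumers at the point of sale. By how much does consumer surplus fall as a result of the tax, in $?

Before the tax: set 395 − 6P = 3P − 37 → P* = $48, Q* = 107.
With the tax collected from consumers, demand (in seller-price terms) shifts: Qd = 395 − 6(P + 27).
Solving gives Q = 53 with consumers paying $57 and sellers receiving $30 (the $27 wedge).
ΔCS is the trapezoid between Q = 53 and Q = 107 of height $9: ½ · (107 + 53) · 9 = $720.

Consumer surplus falls by $720.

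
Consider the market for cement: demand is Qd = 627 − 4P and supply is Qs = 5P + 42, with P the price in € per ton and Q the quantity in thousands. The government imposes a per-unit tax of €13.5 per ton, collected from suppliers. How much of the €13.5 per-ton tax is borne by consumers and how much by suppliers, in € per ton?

Before the tax: set 627 − 4P = 5P + 42 → P* = €65, Q* = 367.
With the tax collected from suppliers, supply shifts: Qs = 5(P − 13.5) + 42.
Solving gives Q = 337 with consumers paying €72.5 and suppliers receiving €59 (the €13.5 wedge).
Burden on consumers: €7.5; on suppliers: €6. (They sum to €13.5.)

Consumers bear €7.5 per ton; suppliers bear €6 per ton.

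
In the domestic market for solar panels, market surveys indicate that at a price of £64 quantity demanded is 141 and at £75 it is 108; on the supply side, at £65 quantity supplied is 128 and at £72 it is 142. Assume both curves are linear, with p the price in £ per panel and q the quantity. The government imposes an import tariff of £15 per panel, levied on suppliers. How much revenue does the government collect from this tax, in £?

Demand slope: (108 − 141)/(75 − 64) = -3, so qd = 333 − 3p.
Supply slope: (142 − 128)/(72 − 65) = 2, so qs = 2p − 2.
Before the tax: set 333 − 3p = 2p − 2 → p* = £67, q* = 132.
With the tax collected from suppliers, supply shifts: qs = 2(p − 15) − 2.
New equilibrium: consumers pay £73, suppliers receive £58, q = 114. (Wedge: pb − ps = 15.)
Revenue = t · Q = 15 · 114 = £1710.

Tax revenue = £1710.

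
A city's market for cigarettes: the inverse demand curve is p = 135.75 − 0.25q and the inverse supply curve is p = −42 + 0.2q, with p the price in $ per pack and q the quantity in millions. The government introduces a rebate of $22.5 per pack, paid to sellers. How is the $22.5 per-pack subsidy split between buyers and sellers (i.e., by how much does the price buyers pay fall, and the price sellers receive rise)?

Buyers gain $12.5 per pack; sellers gain $10 per pack.

Inverting to q(p) form: qd = 543 − 4p; qs = 5p + 210.
Before the subsidy: set 543 − 4p = 5p + 210 → p* = $37, q* = 395.
With a per-unit subsidy paid to sellers, each receives p + 22.5 per unit sold, so supply becomes qs = 5(p + 22.5) + 210.
New equilibrium: buyers pay $24.5, sellers receive $47, q = 445. (Wedge: pb − ps = −22.5.)
Gain to buyers: $12.5; to sellers: $10. (They sum to $22.5.)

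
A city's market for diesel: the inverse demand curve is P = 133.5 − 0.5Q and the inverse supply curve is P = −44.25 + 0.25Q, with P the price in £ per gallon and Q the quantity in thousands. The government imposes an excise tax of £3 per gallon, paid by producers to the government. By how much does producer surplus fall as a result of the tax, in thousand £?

Producer surplus falls by £235 thousand.

Rewrite in direct form: Qd = 267 − 2P and Qs = 4P + 177.
Without the tax, 267 − 2P = 4P + 177 gives 6P = 90, so P* = £15 and Q* = 237.
With the tax collected from producers, supply shifts: Qs = 4(P − 3) + 177.
Solving gives Q = 233 with consumers paying £17 and producers receiving £14 (the £3 wedge).
ΔPS is the trapezoid between Q = 233 and Q = 237 of height £1: ½ · (237 + 233) · 1 = £235.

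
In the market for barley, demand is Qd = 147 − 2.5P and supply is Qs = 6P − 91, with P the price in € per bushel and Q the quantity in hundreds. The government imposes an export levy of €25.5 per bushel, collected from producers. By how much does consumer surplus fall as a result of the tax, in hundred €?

Without the tax, 147 − 2.5P = 6P − 91 gives 8.5P = 238, so P* = €28 and Q* = 77.
With the tax collected from producers, supply shifts: Qs = 6(P − 25.5) − 91.
New equilibrium: buyers pay €46, producers receive €20.5, Q = 32. (Wedge: Pb − Ps = 25.5.)
ΔCS is the trapezoid between Q = 32 and Q = 77 of height €18: ½ · (77 + 32) · 18 = €981.

Consumer surplus falls by €981 hundred.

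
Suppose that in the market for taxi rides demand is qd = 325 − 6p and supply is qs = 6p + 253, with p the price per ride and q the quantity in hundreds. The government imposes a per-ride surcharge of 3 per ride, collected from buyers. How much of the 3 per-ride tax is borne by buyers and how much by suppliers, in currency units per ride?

Buyers bear 1.5 per ride; suppliers bear 1.5 per ride.

Before the tax: set 325 − 6p = 6p + 253 → p* = 6, q* = 289.
With the tax collected from buyers, demand (in seller-price terms) shifts: qd = 325 − 6(p + 3).
Solving gives q = 280 with buyers paying 7.5 and suppliers receiving 4.5 (the 3 wedge).
Burden on buyers: 1.5; on suppliers: 1.5. (They sum to 3.)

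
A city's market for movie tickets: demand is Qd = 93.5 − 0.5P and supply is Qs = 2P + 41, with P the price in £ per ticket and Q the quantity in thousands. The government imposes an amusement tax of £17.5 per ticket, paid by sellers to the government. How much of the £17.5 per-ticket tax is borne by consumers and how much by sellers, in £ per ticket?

Before the tax: set 93.5 − 0.5P = 2P + 41 → P* = £21, Q* = 83.
With the tax collected from sellers, supply shifts: Qs = 2(P − 17.5) + 41.
New equilibrium: consumers pay £35, sellers receive £17.5, Q = 76. (Wedge: Pb − Ps = 17.5.)
Burden on consumers: £14; on sellers: £3.5. (They sum to £17.5.)

Consumers bear £14 per ticket; sellers bear £3.5 per ticket.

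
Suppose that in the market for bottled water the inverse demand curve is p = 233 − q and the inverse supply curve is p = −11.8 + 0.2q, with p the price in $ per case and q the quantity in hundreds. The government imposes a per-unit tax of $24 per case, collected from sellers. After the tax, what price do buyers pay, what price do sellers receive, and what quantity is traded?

Rewrite in direct form: qd = 233 − p and qs = 5p + 59.
Without the tax, 233 − p = 5p + 59 gives 6p = 174, so p* = $29 and q* = 204.
With the tax collected from sellers, supply shifts: qs = 5(p − 24) + 59.
Solving gives q = 184 with buyers paying $49 and sellers receiving $25 (the $24 wedge).
The less price-elastic side of the market bears the larger share of a per-unit tax.

Buyers pay $49; sellers receive $25; quantity = 184.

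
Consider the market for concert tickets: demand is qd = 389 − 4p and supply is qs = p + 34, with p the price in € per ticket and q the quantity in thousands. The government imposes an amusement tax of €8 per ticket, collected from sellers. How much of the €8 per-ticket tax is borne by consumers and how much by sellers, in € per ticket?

Consumers bear €1.6 per ticket; sellers bear €6.4 per ticket.

Before the tax: set 389 − 4p = p + 34 → p* = €71, q* = 105.
With the tax collected from sellers, supply shifts: qs = (p − 8) + 34.
New equilibrium: consumers pay €72.6, sellers receive €64.6, q = 98.6. (Wedge: pb − ps = 8.)
Burden on consumers: €1.6; on sellers: €6.4. (They sum to €8.)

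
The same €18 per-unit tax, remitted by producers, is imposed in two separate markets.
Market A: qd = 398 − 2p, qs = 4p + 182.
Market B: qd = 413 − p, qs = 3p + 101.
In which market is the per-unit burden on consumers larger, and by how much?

Market B, by €1.5.

Market A: pre-tax p* = €36, q* = 326; post-tax q = 302; per-unit burden on consumers = €12.
Market B: pre-tax p* = €78, q* = 335; post-tax q = 321.5; per-unit burden on consumers = €13.5.
Difference: €12 vs €13.5 → market B is larger by €1.5.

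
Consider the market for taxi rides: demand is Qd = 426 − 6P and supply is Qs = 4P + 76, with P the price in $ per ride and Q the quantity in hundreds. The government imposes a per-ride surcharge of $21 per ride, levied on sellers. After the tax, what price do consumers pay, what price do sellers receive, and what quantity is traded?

Before the tax: set 426 − 6P = 4P + 76 → P* = $35, Q* = 216.
With the tax collected from sellers, supply shifts: Qs = 4(P − 21) + 76.
Solving gives Q = 165.6 with consumers paying $43.4 and sellers receiving $22.4 (the $21 wedge).
The less price-elastic side of the market bears the larger share of a per-unit tax.

Consumers pay $43.4; sellers receive $22.4; quantity = 165.6.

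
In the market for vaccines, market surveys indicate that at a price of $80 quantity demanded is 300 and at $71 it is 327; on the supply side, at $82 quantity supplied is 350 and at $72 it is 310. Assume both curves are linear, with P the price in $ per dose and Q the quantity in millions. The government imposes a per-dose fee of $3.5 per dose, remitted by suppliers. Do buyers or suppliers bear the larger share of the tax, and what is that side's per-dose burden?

Buyers bear the larger share: $2 per dose.

Demand slope: (327 − 300)/(71 − 80) = -3, so Qd = 540 − 3P.
Supply slope: (310 − 350)/(72 − 82) = 4, so Qs = 4P + 22.
Without the tax, 540 − 3P = 4P + 22 gives 7P = 518, so P* = $74 and Q* = 318.
With the tax collected from suppliers, supply shifts: Qs = 4(P − 3.5) + 22.
Solving gives Q = 312 with buyers paying $76 and suppliers receiving $72.5 (the $3.5 wedge).
Per-dose burden: buyers $2, suppliers $1.5.
Buyers take the larger share because demand is less price-elastic here (demand slope 3 vs supply slope 4).
The less price-elastic side of the market bears the larger share of a per-unit tax.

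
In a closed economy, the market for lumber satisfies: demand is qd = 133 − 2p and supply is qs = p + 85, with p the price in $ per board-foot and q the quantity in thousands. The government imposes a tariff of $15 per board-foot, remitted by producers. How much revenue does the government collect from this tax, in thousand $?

Tax revenue = $1365 thousand.

Before the tax: set 133 − 2p = p + 85 → p* = $16, q* = 101.
With the tax collected from producers, supply shifts: qs = (p − 15) + 85.
Solving gives q = 91 with buyers paying $21 and producers receiving $6 (the $15 wedge).
Revenue = t · Q = 15 · 91 = $1365.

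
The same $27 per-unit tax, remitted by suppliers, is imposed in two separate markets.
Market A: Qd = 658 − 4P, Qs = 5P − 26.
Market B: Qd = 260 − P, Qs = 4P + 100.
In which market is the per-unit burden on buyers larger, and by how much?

Market B, by $6.6.

Market A: pre-tax P* = $76, Q* = 354; post-tax Q = 294; per-unit burden on buyers = $15.
Market B: pre-tax P* = $32, Q* = 228; post-tax Q = 206.4; per-unit burden on buyers = $21.6.
Difference: $15 vs $21.6 → market B is larger by $6.6.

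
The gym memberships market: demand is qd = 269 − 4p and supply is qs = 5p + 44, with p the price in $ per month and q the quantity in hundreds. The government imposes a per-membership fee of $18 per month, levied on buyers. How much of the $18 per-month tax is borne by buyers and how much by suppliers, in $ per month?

Before the tax: set 269 − 4p = 5p + 44 → p* = $25, q* = 169.
With the tax collected from buyers, demand (in seller-price terms) shifts: qd = 269 − 4(p + 18).
Solving gives q = 129 with buyers paying $35 and suppliers receiving $17 (the $18 wedge).
Burden on buyers: $10; on suppliers: $8. (They sum to $18.)
The less price-elastic side of the market bears the larger share of a per-unit tax.

Buyers bear $10 per month; suppliers bear $8 per month.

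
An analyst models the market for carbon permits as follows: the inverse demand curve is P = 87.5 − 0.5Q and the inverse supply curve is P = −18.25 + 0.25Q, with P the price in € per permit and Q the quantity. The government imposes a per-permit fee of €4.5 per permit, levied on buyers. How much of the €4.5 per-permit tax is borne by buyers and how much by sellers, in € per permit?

Buyers bear €3 per permit; sellers bear €1.5 per permit.

Inverting to Q(P) form: Qd = 175 − 2P; Qs = 4P + 73.
Before the tax: set 175 − 2P = 4P + 73 → P* = €17, Q* = 141.
With the tax collected from buyers, demand (in seller-price terms) shifts: Qd = 175 − 2(P + 4.5).
New equilibrium: buyers pay €20, sellers receive €15.5, Q = 135. (Wedge: Pb − Ps = 4.5.)
Burden on buyers: €3; on sellers: €1.5. (They sum to €4.5.)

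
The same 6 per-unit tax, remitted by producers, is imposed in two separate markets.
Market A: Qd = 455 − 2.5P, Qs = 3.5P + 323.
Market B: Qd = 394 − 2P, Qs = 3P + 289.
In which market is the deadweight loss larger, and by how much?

Market A, by 4.65.

Market A: pre-tax P* = 22, Q* = 400; post-tax Q = 391.25; deadweight loss = 26.25.
Market B: pre-tax P* = 21, Q* = 352; post-tax Q = 344.8; deadweight loss = 21.6.
Difference: 26.25 vs 21.6 → market A is larger by 4.65.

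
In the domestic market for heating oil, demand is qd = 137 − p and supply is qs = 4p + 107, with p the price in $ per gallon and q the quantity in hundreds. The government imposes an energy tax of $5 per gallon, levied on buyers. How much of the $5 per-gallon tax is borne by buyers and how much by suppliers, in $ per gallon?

Without the tax, 137 − p = 4p + 107 gives 5p = 30, so p* = $6 and q* = 131.
With the tax collected from buyers, demand (in seller-price terms) shifts: qd = 137 − (p + 5).
Solving gives q = 127 with buyers paying $10 and suppliers receiving $5 (the $5 wedge).
Burden on buyers: $4; on suppliers: $1. (They sum to $5.)

Buyers bear $4 per gallon; suppliers bear $1 per gallon.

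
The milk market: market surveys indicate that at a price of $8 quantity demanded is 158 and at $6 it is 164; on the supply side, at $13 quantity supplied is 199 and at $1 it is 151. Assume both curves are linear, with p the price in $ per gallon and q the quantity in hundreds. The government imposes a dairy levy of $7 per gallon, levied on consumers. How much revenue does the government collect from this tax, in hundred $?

Demand slope: (164 − 158)/(6 − 8) = -3, so qd = 182 − 3p.
Supply slope: (151 − 199)/(1 − 13) = 4, so qs = 4p + 147.
Without the tax, 182 − 3p = 4p + 147 gives 7p = 35, so p* = $5 and q* = 167.
With the tax collected from consumers, demand (in seller-price terms) shifts: qd = 182 − 3(p + 7).
New equilibrium: consumers pay $9, suppliers receive $2, q = 155. (Wedge: pb − ps = 7.)
Revenue = t · Q = 7 · 155 = $1085.

Tax revenue = $1085 hundred.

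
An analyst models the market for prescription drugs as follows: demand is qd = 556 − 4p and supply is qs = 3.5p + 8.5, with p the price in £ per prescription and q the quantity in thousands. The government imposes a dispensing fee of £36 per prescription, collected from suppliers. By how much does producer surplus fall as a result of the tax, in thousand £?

Producer surplus falls by £4423.68 thousand.

Before the tax: set 556 − 4p = 3.5p + 8.5 → p* = £73, q* = 264.
With the tax collected from suppliers, supply shifts: qs = 3.5(p − 36) + 8.5.
New equilibrium: consumers pay £89.8, suppliers receive £53.8, q = 196.8. (Wedge: pb − ps = 36.)
ΔPS is the trapezoid between Q = 196.8 and Q = 264 of height £19.2: ½ · (264 + 196.8) · 19.2 = £4423.68.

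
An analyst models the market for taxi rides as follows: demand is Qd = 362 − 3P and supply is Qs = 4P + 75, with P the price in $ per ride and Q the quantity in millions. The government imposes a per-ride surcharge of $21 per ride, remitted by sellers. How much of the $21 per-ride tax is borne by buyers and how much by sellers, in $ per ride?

Before the tax: set 362 − 3P = 4P + 75 → P* = $41, Q* = 239.
With the tax collected from sellers, supply shifts: Qs = 4(P − 21) + 75.
New equilibrium: buyers pay $53, sellers receive $32, Q = 203. (Wedge: Pb − Ps = 21.)
Burden on buyers: $12; on sellers: $9. (They sum to $21.)
The less price-elastic side of the market bears the larger share of a per-unit tax.

Buyers bear $12 per ride; sellers bear $9 per ride.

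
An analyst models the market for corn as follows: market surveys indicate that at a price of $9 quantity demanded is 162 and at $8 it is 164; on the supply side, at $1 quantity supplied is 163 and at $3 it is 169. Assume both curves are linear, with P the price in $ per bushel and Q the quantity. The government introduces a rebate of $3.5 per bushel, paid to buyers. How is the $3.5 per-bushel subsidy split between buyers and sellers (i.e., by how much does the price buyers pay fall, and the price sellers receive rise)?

Demand slope: (164 − 162)/(8 − 9) = -2, so Qd = 180 − 2P.
Supply slope: (169 − 163)/(3 − 1) = 3, so Qs = 3P + 160.
Without the subsidy, 180 − 2P = 3P + 160 gives 5P = 20, so P* = $4 and Q* = 172.
With a per-unit subsidy paid to buyers, each effectively pays P − 3.5, so demand becomes Qd = 180 − 2(P − 3.5).
Solving gives Q = 176.2 with buyers paying $1.9 and sellers receiving $5.4 (the $3.5 wedge).
Gain to buyers: $2.1; to sellers: $1.4. (They sum to $3.5.)

Buyers gain $2.1 per bushel; sellers gain $1.4 per bushel.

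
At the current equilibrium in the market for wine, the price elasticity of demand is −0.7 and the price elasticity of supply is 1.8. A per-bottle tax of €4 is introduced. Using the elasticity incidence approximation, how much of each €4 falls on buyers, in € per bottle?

Buyers bear ≈ €2.88 per bottle.

Incidence ratio: buyers' share ≈ εs / (εs + |εd|) = 1.8 / (1.8 + 0.7) = 0.72.
So buyers bear ≈ 0.72 × €4 = €2.88; suppliers bear €1.12.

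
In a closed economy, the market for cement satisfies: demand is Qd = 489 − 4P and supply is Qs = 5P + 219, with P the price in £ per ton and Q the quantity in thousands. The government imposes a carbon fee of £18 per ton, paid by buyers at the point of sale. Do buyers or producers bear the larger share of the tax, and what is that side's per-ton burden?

Buyers bear the larger share: £10 per ton.

Before the tax: set 489 − 4P = 5P + 219 → P* = £30, Q* = 369.
With the tax collected from buyers, demand (in seller-price terms) shifts: Qd = 489 − 4(P + 18).
Solving gives Q = 329 with buyers paying £40 and producers receiving £22 (the £18 wedge).
Per-ton burden: buyers £10, producers £8.
Buyers take the larger share because demand is less price-elastic here (demand slope 4 vs supply slope 5).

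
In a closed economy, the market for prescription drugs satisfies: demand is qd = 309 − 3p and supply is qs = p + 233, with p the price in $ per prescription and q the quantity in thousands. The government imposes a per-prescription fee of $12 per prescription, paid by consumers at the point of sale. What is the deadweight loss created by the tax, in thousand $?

Without the tax, 309 − 3p = p + 233 gives 4p = 76, so p* = $19 and q* = 252.
With the tax collected from consumers, demand (in seller-price terms) shifts: qd = 309 − 3(p + 12).
Solving gives q = 243 with consumers paying $22 and sellers receiving $10 (the $12 wedge).
Quantity falls by |ΔQ| = |252 − 243| = 9.
DWL = ½ · t · |ΔQ| = ½ · 12 · 9 = $54.

Deadweight loss = $54 thousand.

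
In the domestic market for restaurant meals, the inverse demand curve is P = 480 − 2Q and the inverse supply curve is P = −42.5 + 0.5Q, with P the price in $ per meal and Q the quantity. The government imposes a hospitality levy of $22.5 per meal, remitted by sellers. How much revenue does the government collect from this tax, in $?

Inverting to Q(P) form: Qd = 240 − 0.5P; Qs = 2P + 85.
Without the tax, 240 − 0.5P = 2P + 85 gives 2.5P = 155, so P* = $62 and Q* = 209.
With the tax collected from sellers, supply shifts: Qs = 2(P − 22.5) + 85.
Solving gives Q = 200 with consumers paying $80 and sellers receiving $57.5 (the $22.5 wedge).
Revenue = t · Q = 22.5 · 200 = $4500.

Tax revenue = $4500.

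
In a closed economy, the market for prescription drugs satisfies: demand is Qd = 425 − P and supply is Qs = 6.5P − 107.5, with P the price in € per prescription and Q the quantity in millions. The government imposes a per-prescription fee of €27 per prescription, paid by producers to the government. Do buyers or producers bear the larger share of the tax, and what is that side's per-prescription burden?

Before the tax: set 425 − P = 6.5P − 107.5 → P* = €71, Q* = 354.
With the tax collected from producers, supply shifts: Qs = 6.5(P − 27) − 107.5.
New equilibrium: buyers pay €94.4, producers receive €67.4, Q = 330.6. (Wedge: Pb − Ps = 27.)
Per-prescription burden: buyers €23.4, producers €3.6.
Buyers take the larger share because demand is less price-elastic here (demand slope 1 vs supply slope 6.5).

Buyers bear the larger share: €23.4 per prescription.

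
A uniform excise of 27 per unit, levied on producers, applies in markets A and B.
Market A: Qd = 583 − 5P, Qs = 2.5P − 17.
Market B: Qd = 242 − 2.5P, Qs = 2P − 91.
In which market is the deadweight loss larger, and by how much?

Market A: pre-tax P* = 80, Q* = 183; post-tax Q = 138; deadweight loss = 607.5.
Market B: pre-tax P* = 74, Q* = 57; post-tax Q = 27; deadweight loss = 405.
Difference: 607.5 vs 405 → market A is larger by 202.5.

Market A, by 202.5.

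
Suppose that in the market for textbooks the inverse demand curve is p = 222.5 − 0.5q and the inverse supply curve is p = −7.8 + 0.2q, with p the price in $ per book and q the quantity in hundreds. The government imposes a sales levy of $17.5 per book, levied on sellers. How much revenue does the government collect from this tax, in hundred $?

Inverting to q(p) form: qd = 445 − 2p; qs = 5p + 39.
Before the tax: set 445 − 2p = 5p + 39 → p* = $58, q* = 329.
With the tax collected from sellers, supply shifts: qs = 5(p − 17.5) + 39.
Solving gives q = 304 with consumers paying $70.5 and sellers receiving $53 (the $17.5 wedge).
Revenue = t · Q = 17.5 · 304 = $5320.

Tax revenue = $5320 hundred.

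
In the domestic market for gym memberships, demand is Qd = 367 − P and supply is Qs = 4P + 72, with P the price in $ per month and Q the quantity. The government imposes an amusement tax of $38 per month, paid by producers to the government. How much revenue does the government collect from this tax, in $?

Tax revenue = $10548.8.

Before the tax: set 367 − P = 4P + 72 → P* = $59, Q* = 308.
With the tax collected from producers, supply shifts: Qs = 4(P − 38) + 72.
Solving gives Q = 277.6 with buyers paying $89.4 and producers receiving $51.4 (the $38 wedge).
Revenue = t · Q = 38 · 277.6 = $10548.8.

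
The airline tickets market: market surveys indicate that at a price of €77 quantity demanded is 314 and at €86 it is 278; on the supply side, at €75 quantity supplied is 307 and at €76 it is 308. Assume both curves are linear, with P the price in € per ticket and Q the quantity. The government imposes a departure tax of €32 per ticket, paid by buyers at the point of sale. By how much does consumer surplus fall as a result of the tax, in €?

Consumer surplus falls by €1902.08.

Demand slope: (278 − 314)/(86 − 77) = -4, so Qd = 622 − 4P.
Supply slope: (308 − 307)/(76 − 75) = 1, so Qs = P + 232.
Before the tax: set 622 − 4P = P + 232 → P* = €78, Q* = 310.
With the tax collected from buyers, demand (in seller-price terms) shifts: Qd = 622 − 4(P + 32).
New equilibrium: buyers pay €84.4, sellers receive €52.4, Q = 284.4. (Wedge: Pb − Ps = 32.)
ΔCS is the trapezoid between Q = 284.4 and Q = 310 of height €6.4: ½ · (310 + 284.4) · 6.4 = €1902.08.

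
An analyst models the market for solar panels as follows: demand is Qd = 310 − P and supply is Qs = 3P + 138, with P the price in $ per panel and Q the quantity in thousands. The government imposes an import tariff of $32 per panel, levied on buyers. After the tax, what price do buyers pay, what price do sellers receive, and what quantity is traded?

Without the tax, 310 − P = 3P + 138 gives 4P = 172, so P* = $43 and Q* = 267.
With the tax collected from buyers, demand (in seller-price terms) shifts: Qd = 310 − (P + 32).
Solving gives Q = 243 with buyers paying $67 and sellers receiving $35 (the $32 wedge).
The less price-elastic side of the market bears the larger share of a per-unit tax.

Buyers pay $67; sellers receive $35; quantity = 243.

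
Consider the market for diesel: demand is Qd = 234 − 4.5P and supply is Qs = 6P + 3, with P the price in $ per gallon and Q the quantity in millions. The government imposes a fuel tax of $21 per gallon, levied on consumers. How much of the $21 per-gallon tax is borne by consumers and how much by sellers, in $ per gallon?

Without the tax, 234 − 4.5P = 6P + 3 gives 10.5P = 231, so P* = $22 and Q* = 135.
With the tax collected from consumers, demand (in seller-price terms) shifts: Qd = 234 − 4.5(P + 21).
Solving gives Q = 81 with consumers paying $34 and sellers receiving $13 (the $21 wedge).
Burden on consumers: $12; on sellers: $9. (They sum to $21.)

Consumers bear $12 per gallon; sellers bear $9 per gallon.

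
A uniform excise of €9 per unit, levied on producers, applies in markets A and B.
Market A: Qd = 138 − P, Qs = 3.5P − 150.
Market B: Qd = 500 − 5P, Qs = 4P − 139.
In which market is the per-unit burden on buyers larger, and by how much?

Market A, by €3.

Market A: pre-tax P* = €64, Q* = 74; post-tax Q = 67; per-unit burden on buyers = €7.
Market B: pre-tax P* = €71, Q* = 145; post-tax Q = 125; per-unit burden on buyers = €4.
Difference: €7 vs €4 → market A is larger by €3.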